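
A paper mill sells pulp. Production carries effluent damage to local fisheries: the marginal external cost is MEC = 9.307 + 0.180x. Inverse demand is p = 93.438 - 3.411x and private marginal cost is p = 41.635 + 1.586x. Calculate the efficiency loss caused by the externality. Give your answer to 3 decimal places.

Market equilibrium (private): 41.635 + 1.586x = 93.438 - 3.411x → x_m = 10.3668.
Social marginal cost = private MC + MEC = 50.942 + 1.766x.
Set SMC = demand: 50.942 + 1.766x = 93.438 - 3.411x → x* = 8.2086.
Between x* and x_m the wedge SMC − demand runs linearly from 0 to MEC(x_m), so the loss is a triangle.
DWL = ½ × 2.1582 × 11.1730 = 12.0568.

DWL = 12.057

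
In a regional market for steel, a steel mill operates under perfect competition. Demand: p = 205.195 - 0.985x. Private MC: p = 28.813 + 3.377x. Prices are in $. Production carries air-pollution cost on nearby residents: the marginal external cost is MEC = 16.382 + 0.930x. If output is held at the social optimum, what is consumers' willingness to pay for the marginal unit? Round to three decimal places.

Social marginal cost = private MC + MEC = 45.195 + 4.307x.
Set SMC = demand: 45.195 + 4.307x = 205.195 - 0.985x → x* = 30.2343.
Consumer price on the demand curve at x*: 205.195 − 0.985×30.2343 = 175.4142.

P = $175.414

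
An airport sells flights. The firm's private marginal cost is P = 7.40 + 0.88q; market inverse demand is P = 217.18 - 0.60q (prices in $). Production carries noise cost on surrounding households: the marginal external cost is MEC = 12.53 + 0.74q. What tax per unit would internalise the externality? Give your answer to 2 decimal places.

tax = $78.28 per unit

Social marginal cost = private MC + MEC = 19.93 + 1.62q.
Set SMC = demand: 19.93 + 1.62q = 217.18 - 0.60q → q* = 88.8514.
The Pigouvian tax equals MEC at q*: 12.53 + 0.74×88.8514 = 78.2800.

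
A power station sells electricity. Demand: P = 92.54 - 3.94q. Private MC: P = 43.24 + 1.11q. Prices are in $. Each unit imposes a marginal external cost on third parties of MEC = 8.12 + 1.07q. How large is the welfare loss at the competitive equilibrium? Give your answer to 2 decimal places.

Market equilibrium (private): 43.24 + 1.11q = 92.54 - 3.94q → q_m = 9.7624.
Social marginal cost = private MC + MEC = 51.36 + 2.18q.
Set SMC = demand: 51.36 + 2.18q = 92.54 - 3.94q → q* = 6.7288.
The welfare-loss triangle has base |q_m − q*| and height MEC(q_m) (the vertical gap between SMC and demand is zero at q* and MEC at q_m).
DWL = ½ × 3.0336 × 18.5657 = 28.1605.

DWL = $28.16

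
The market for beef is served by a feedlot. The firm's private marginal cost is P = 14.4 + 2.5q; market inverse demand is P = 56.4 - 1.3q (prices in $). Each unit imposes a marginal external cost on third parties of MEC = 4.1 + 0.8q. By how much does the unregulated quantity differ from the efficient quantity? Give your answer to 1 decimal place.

2.8 units

Market equilibrium (private): 14.4 + 2.5q = 56.4 - 1.3q → q_m = 11.0526.
Social marginal cost = private MC + MEC = 18.5 + 3.3q.
Set SMC = demand: 18.5 + 3.3q = 56.4 - 1.3q → q* = 8.2391.
Gap = |11.0526 − 8.2391| = 2.8135.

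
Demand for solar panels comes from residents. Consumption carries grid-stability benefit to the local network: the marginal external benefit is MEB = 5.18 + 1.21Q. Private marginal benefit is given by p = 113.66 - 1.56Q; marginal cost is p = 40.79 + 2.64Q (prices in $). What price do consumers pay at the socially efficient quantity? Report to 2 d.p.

P = $72.94

Social marginal benefit = demand + MEB = 118.84 - 0.35Q.
Set SMB = MC: 118.84 - 0.35Q = 40.79 + 2.64Q → Q* = 26.1037.
Consumer price on the demand curve at Q*: 113.66 − 1.56×26.1037 = 72.9382.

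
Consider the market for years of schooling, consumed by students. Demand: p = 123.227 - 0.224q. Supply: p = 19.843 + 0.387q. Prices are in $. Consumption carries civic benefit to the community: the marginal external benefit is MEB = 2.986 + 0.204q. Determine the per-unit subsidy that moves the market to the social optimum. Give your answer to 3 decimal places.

subsidy = $56.302 per unit

Social marginal benefit = demand + MEB = 126.213 - 0.020q.
Set SMB = MC: 126.213 - 0.020q = 19.843 + 0.387q → q* = 261.3514.
The Pigouvian subsidy equals MEB at q*: 2.986 + 0.204×261.3514 = 56.3017.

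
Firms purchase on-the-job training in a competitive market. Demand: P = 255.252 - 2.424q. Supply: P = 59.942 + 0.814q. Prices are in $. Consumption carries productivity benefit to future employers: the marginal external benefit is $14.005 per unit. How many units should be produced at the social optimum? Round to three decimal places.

q* = 64.643

Social marginal benefit = demand + MEB = 269.257 - 2.424q.
Set SMB = MC: 269.257 - 2.424q = 59.942 + 0.814q → q* = 64.6433.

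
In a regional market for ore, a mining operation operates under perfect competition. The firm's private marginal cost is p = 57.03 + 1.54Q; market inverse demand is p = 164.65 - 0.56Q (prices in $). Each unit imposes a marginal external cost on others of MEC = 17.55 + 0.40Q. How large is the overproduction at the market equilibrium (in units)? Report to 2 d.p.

Market equilibrium (private): 57.03 + 1.54Q = 164.65 - 0.56Q → Q_m = 51.2476.
Social marginal cost = private MC + MEC = 74.58 + 1.94Q.
Set SMC = demand: 74.58 + 1.94Q = 164.65 - 0.56Q → Q* = 36.0280.
Gap = |51.2476 − 36.0280| = 15.2196.

15.22 units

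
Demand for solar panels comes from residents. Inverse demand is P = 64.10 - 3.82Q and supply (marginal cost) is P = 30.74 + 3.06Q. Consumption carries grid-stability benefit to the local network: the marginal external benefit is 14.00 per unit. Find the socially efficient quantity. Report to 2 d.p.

Social marginal benefit = demand + MEB = 78.10 - 3.82Q.
Set SMB = MC: 78.10 - 3.82Q = 30.74 + 3.06Q → Q* = 6.8837.

Q* = 6.88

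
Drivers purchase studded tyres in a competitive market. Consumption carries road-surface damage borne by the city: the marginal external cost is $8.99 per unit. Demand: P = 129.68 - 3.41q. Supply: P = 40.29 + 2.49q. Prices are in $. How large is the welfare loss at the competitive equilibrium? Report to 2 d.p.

Market equilibrium (private): 40.29 + 2.49q = 129.68 - 3.41q → q_m = 15.1508.
Social marginal benefit = demand − MEC = 120.69 - 3.41q.
Set SMB = MC: 120.69 - 3.41q = 40.29 + 2.49q → q* = 13.6271.
The loss is the area between SMB and MC from q* to q_m; with linear curves that's a triangle of height MEC(q_m).
DWL = ½ × 1.5237 × 8.9900 = 6.8490.

DWL = $6.85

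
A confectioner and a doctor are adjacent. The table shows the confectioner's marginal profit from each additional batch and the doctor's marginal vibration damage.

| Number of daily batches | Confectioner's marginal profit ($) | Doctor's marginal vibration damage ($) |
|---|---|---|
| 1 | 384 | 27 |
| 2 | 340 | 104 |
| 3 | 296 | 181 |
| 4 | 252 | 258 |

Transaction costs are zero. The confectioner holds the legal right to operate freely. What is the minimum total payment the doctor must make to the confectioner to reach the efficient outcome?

$252

Left alone the confectioner would choose level 4 (marginal profit stays positive).
Efficient level: k* = 3 (marginal profit ≥ marginal vibration damage through 3).
The doctor must at least cover the confectioner's forgone profit from cutting 4→3: 252 = 252.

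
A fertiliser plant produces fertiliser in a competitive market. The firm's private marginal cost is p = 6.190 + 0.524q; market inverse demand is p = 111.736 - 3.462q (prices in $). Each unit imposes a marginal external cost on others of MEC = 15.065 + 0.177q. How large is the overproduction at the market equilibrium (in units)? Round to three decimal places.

Market equilibrium (private): 6.190 + 0.524q = 111.736 - 3.462q → q_m = 26.4792.
Social marginal cost = private MC + MEC = 21.255 + 0.701q.
Set SMC = demand: 21.255 + 0.701q = 111.736 - 3.462q → q* = 21.7346.
Gap = |26.4792 − 21.7346| = 4.7446.

4.745 units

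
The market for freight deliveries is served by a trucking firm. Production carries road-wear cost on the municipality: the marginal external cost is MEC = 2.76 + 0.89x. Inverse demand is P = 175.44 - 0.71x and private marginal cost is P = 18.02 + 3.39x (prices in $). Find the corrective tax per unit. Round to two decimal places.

Social marginal cost = private MC + MEC = 20.78 + 4.28x.
Set SMC = demand: 20.78 + 4.28x = 175.44 - 0.71x → x* = 30.9940.
The Pigouvian tax equals MEC at x*: 2.76 + 0.89×30.9940 = 30.3447.

tax = $30.34 per unit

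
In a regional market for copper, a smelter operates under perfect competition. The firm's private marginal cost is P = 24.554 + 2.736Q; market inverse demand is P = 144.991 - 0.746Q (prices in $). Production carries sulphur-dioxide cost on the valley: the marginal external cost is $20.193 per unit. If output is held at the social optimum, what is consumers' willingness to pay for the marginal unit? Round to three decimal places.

Social marginal cost = private MC + MEC = 44.747 + 2.736Q.
Set SMC = demand: 44.747 + 2.736Q = 144.991 - 0.746Q → Q* = 28.7892.
Consumer price on the demand curve at Q*: 144.991 − 0.746×28.7892 = 123.5143.

P = $123.514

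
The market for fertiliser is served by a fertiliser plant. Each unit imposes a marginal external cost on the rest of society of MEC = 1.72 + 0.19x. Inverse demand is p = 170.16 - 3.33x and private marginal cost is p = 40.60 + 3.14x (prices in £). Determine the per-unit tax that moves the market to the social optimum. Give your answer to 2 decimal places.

tax = £5.37 per unit

Social marginal cost = private MC + MEC = 42.32 + 3.33x.
Set SMC = demand: 42.32 + 3.33x = 170.16 - 3.33x → x* = 19.1952.
The Pigouvian tax equals MEC at x*: 1.72 + 0.19×19.1952 = 5.3671.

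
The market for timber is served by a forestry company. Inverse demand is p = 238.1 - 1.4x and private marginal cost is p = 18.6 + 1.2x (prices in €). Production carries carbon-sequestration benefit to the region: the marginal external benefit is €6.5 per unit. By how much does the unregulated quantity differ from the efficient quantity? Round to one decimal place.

2.5 units

Market equilibrium (private): 18.6 + 1.2x = 238.1 - 1.4x → x_m = 84.4231.
Social marginal cost = private MC − MEB = 12.1 + 1.2x.
Set SMC = demand: 12.1 + 1.2x = 238.1 - 1.4x → x* = 86.9231.
Gap = |84.4231 − 86.9231| = 2.5000.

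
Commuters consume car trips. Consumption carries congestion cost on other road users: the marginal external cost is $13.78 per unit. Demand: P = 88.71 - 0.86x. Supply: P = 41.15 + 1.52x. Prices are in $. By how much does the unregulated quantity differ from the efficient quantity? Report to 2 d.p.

Market equilibrium (private): 41.15 + 1.52x = 88.71 - 0.86x → x_m = 19.9832.
Social marginal benefit = demand − MEC = 74.93 - 0.86x.
Set SMB = MC: 74.93 - 0.86x = 41.15 + 1.52x → x* = 14.1933.
Gap = |19.9832 − 14.1933| = 5.7899.

5.79 units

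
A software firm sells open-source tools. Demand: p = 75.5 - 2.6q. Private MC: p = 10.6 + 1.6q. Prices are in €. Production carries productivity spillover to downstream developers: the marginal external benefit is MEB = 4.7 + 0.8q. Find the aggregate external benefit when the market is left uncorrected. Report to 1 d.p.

Market equilibrium (private): 10.6 + 1.6q = 75.5 - 2.6q → q_m = 15.4524.
Total external benefit = ∫₀^{q_m} (4.7 + 0.8q) dq = 4.7×15.4524 + ½×0.8×15.4524² = 168.1369.

€168.1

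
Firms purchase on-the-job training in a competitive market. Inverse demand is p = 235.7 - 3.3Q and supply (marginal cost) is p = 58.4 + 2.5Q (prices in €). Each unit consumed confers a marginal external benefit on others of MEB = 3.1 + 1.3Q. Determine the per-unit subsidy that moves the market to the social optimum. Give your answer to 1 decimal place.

subsidy = €55.2 per unit

Social marginal benefit = demand + MEB = 238.8 - 2.0Q.
Set SMB = MC: 238.8 - 2.0Q = 58.4 + 2.5Q → Q* = 40.0889.
The Pigouvian subsidy equals MEB at Q*: 3.1 + 1.3×40.0889 = 55.2156.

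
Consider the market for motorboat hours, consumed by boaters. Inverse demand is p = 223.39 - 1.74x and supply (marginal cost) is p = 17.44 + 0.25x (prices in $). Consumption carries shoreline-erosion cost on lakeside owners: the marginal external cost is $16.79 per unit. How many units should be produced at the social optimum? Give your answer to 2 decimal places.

x* = 95.06

Social marginal benefit = demand − MEC = 206.60 - 1.74x.
Set SMB = MC: 206.60 - 1.74x = 17.44 + 0.25x → x* = 95.0553.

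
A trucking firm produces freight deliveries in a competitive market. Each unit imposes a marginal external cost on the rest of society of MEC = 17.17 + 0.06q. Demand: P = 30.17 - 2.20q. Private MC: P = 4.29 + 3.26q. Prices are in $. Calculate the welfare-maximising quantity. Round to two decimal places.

q* = 1.58

Social marginal cost = private MC + MEC = 21.46 + 3.32q.
Set SMC = demand: 21.46 + 3.32q = 30.17 - 2.20q → q* = 1.5779.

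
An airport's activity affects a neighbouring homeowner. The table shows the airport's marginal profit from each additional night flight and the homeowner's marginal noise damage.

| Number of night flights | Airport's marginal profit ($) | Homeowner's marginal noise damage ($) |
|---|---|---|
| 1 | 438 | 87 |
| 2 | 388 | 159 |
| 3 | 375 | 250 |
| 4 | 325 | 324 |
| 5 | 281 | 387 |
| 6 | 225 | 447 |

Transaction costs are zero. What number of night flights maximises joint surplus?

Bargaining reaches the level where marginal profit last exceeds marginal noise damage.
That holds through level 4 (325 ≥ 324) but not at 5 (281 < 387).

4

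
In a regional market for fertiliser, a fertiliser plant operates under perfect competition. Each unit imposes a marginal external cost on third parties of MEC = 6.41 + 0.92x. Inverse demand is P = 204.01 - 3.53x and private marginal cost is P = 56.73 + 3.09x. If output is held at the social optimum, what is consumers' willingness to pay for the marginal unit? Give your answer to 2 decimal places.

P = 138.06

Social marginal cost = private MC + MEC = 63.14 + 4.01x.
Set SMC = demand: 63.14 + 4.01x = 204.01 - 3.53x → x* = 18.6830.
Consumer price on the demand curve at x*: 204.01 − 3.53×18.6830 = 138.0590.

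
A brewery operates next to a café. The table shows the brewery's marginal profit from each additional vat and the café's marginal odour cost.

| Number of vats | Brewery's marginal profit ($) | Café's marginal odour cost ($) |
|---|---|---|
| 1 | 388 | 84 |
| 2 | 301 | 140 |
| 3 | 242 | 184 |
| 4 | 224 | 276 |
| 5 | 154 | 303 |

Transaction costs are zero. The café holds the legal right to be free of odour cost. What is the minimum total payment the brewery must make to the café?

$408

Efficient level: marginal profit ≥ marginal odour cost through level 3, so k* = 3.
With the café holding the right, the brewery must at least compensate total damage at k*: 84 + 140 + 184 = 408.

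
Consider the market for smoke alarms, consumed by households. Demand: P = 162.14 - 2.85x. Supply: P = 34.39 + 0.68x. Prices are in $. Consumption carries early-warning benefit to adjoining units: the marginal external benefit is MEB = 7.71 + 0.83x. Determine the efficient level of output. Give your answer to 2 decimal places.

x* = 50.17

Social marginal benefit = demand + MEB = 169.85 - 2.02x.
Set SMB = MC: 169.85 - 2.02x = 34.39 + 0.68x → x* = 50.1704.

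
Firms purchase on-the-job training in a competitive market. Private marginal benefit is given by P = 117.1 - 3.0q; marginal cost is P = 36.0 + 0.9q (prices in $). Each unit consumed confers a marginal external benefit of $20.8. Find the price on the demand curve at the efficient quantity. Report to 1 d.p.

P = $38.7

Social marginal benefit = demand + MEB = 137.9 - 3.0q.
Set SMB = MC: 137.9 - 3.0q = 36.0 + 0.9q → q* = 26.1282.
Consumer price on the demand curve at q*: 117.1 − 3.0×26.1282 = 38.7154.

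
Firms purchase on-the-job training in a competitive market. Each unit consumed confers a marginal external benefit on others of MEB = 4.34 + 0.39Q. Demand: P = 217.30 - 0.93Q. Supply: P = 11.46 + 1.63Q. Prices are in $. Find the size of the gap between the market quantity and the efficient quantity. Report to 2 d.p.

Market equilibrium (private): 11.46 + 1.63Q = 217.30 - 0.93Q → Q_m = 80.4063.
Social marginal benefit = demand + MEB = 221.64 - 0.54Q.
Set SMB = MC: 221.64 - 0.54Q = 11.46 + 1.63Q → Q* = 96.8571.
Gap = |80.4063 − 96.8571| = 16.4508.

16.45 units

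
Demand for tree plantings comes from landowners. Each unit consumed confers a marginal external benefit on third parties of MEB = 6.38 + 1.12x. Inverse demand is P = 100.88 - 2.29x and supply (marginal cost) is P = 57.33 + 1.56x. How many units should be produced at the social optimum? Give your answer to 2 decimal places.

x* = 18.29

Social marginal benefit = demand + MEB = 107.26 - 1.17x.
Set SMB = MC: 107.26 - 1.17x = 57.33 + 1.56x → x* = 18.2894.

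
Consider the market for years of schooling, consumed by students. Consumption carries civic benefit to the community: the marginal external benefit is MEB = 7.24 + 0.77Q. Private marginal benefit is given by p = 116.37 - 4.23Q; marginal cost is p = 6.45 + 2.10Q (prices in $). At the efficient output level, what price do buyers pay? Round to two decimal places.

P = $27.24

Social marginal benefit = demand + MEB = 123.61 - 3.46Q.
Set SMB = MC: 123.61 - 3.46Q = 6.45 + 2.10Q → Q* = 21.0719.
Consumer price on the demand curve at Q*: 116.37 − 4.23×21.0719 = 27.2359.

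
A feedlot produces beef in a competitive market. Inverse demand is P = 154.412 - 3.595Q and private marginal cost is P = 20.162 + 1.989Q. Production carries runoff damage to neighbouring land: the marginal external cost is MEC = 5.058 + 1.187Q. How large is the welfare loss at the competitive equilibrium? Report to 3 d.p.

Market equilibrium (private): 20.162 + 1.989Q = 154.412 - 3.595Q → Q_m = 24.0419.
Social marginal cost = private MC + MEC = 25.220 + 3.176Q.
Set SMC = demand: 25.220 + 3.176Q = 154.412 - 3.595Q → Q* = 19.0802.
Between Q* and Q_m the wedge SMC − demand runs linearly from 0 to MEC(Q_m), so the loss is a triangle.
DWL = ½ × 4.9617 × 33.5957 = 83.3459.

DWL = 83.346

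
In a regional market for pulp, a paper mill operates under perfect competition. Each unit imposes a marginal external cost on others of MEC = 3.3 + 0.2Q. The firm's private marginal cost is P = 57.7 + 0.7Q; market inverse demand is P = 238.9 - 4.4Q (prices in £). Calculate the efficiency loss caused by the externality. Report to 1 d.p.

Market equilibrium (private): 57.7 + 0.7Q = 238.9 - 4.4Q → Q_m = 35.5294.
Social marginal cost = private MC + MEC = 61.0 + 0.9Q.
Set SMC = demand: 61.0 + 0.9Q = 238.9 - 4.4Q → Q* = 33.5660.
The loss is the area between SMC and demand from Q* to Q_m; with linear curves that's a triangle of height MEC(Q_m).
DWL = ½ × 1.9634 × 10.4059 = 10.2155.

DWL = £10.2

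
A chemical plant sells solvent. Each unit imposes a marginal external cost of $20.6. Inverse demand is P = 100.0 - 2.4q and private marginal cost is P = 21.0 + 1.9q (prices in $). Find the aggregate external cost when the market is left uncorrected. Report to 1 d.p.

Market equilibrium (private): 21.0 + 1.9q = 100.0 - 2.4q → q_m = 18.3721.
Total external cost = MEC × q_m = 20.6 × 18.3721 = 378.4653.

$378.5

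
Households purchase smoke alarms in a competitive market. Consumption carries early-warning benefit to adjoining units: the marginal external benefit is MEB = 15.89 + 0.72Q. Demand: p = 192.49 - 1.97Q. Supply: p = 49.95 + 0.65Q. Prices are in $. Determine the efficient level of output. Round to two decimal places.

Q* = 83.38

Social marginal benefit = demand + MEB = 208.38 - 1.25Q.
Set SMB = MC: 208.38 - 1.25Q = 49.95 + 0.65Q → Q* = 83.3842.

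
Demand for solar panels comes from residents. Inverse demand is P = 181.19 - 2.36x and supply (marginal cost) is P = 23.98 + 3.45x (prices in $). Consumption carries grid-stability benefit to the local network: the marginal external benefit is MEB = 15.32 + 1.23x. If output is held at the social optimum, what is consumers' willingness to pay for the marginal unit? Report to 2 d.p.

Social marginal benefit = demand + MEB = 196.51 - 1.13x.
Set SMB = MC: 196.51 - 1.13x = 23.98 + 3.45x → x* = 37.6703.
Consumer price on the demand curve at x*: 181.19 − 2.36×37.6703 = 92.2881.

P = $92.29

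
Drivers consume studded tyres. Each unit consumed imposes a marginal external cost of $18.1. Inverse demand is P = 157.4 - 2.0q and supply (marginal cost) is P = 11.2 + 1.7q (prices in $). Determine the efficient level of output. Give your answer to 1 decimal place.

Social marginal benefit = demand − MEC = 139.3 - 2.0q.
Set SMB = MC: 139.3 - 2.0q = 11.2 + 1.7q → q* = 34.6216.

q* = 34.6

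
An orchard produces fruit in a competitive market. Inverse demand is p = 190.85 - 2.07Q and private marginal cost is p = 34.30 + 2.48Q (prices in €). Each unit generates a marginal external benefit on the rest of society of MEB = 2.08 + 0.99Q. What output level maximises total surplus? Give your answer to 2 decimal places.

Q* = 44.56

Social marginal cost = private MC − MEB = 32.22 + 1.49Q.
Set SMC = demand: 32.22 + 1.49Q = 190.85 - 2.07Q → Q* = 44.5590.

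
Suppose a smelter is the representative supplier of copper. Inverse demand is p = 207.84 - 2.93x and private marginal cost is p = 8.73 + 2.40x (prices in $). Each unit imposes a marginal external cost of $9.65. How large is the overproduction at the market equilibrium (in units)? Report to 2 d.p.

Market equilibrium (private): 8.73 + 2.40x = 207.84 - 2.93x → x_m = 37.3565.
Social marginal cost = private MC + MEC = 18.38 + 2.40x.
Set SMC = demand: 18.38 + 2.40x = 207.84 - 2.93x → x* = 35.5460.
Gap = |37.3565 − 35.5460| = 1.8105.

1.81 units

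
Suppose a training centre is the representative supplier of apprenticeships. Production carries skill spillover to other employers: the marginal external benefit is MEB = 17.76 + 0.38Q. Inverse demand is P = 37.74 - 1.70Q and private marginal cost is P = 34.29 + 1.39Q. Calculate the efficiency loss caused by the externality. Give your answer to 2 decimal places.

DWL = 61.01

Market equilibrium (private): 34.29 + 1.39Q = 37.74 - 1.70Q → Q_m = 1.1165.
Social marginal cost = private MC − MEB = 16.53 + 1.01Q.
Set SMC = demand: 16.53 + 1.01Q = 37.74 - 1.70Q → Q* = 7.8266.
The loss is the area between SMC and demand from Q* to Q_m; with linear curves that's a triangle of height MEB(Q_m).
DWL = ½ × 6.7101 × 18.1843 = 61.0092.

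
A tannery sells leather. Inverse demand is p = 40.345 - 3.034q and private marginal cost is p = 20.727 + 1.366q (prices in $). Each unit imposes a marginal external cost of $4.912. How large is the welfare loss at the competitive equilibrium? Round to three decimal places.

DWL = $2.742

Market equilibrium (private): 20.727 + 1.366q = 40.345 - 3.034q → q_m = 4.4586.
Social marginal cost = private MC + MEC = 25.639 + 1.366q.
Set SMC = demand: 25.639 + 1.366q = 40.345 - 3.034q → q* = 3.3423.
The welfare-loss triangle has base |q_m − q*| and height MEC(q_m) (the vertical gap between SMC and demand is zero at q* and MEC at q_m).
DWL = ½ × 1.1163 × 4.9120 = 2.7416.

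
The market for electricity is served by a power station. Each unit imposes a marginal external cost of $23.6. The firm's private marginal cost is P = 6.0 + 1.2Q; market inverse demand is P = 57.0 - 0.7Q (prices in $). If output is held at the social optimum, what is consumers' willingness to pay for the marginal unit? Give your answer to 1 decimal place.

Social marginal cost = private MC + MEC = 29.6 + 1.2Q.
Set SMC = demand: 29.6 + 1.2Q = 57.0 - 0.7Q → Q* = 14.4211.
Consumer price on the demand curve at Q*: 57.0 − 0.7×14.4211 = 46.9052.

P = $46.9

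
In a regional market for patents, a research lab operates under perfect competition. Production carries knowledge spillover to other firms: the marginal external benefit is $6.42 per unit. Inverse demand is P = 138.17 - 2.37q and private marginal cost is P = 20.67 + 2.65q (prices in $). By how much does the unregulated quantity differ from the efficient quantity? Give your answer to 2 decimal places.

Market equilibrium (private): 20.67 + 2.65q = 138.17 - 2.37q → q_m = 23.4064.
Social marginal cost = private MC − MEB = 14.25 + 2.65q.
Set SMC = demand: 14.25 + 2.65q = 138.17 - 2.37q → q* = 24.6853.
Gap = |23.4064 − 24.6853| = 1.2789.

1.28 units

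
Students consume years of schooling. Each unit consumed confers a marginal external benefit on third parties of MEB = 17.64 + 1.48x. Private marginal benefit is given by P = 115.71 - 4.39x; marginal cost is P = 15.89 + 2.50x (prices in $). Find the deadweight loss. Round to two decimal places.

Market equilibrium (private): 15.89 + 2.50x = 115.71 - 4.39x → x_m = 14.4877.
Social marginal benefit = demand + MEB = 133.35 - 2.91x.
Set SMB = MC: 133.35 - 2.91x = 15.89 + 2.50x → x* = 21.7116.
Height of the DWL triangle at x_m is SMB(x_m) − MC(x_m) = MEB(x_m) = 39.0817.
DWL = ½ × 7.2239 × 39.0817 = 141.1611.

DWL = $141.16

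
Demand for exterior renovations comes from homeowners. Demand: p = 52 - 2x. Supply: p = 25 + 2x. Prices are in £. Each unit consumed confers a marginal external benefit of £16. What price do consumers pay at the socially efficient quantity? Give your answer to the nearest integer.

P = £31

Social marginal benefit = demand + MEB = 68 - 2x.
Set SMB = MC: 68 - 2x = 25 + 2x → x* = 10.7500.
Consumer price on the demand curve at x*: 52 − 2×10.7500 = 30.5000.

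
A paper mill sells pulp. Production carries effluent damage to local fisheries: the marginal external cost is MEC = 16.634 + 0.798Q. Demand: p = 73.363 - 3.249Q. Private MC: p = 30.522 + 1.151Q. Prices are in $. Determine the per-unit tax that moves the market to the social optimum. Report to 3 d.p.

tax = $20.657 per unit

Social marginal cost = private MC + MEC = 47.156 + 1.949Q.
Set SMC = demand: 47.156 + 1.949Q = 73.363 - 3.249Q → Q* = 5.0417.
The Pigouvian tax equals MEC at Q*: 16.634 + 0.798×5.0417 = 20.6573.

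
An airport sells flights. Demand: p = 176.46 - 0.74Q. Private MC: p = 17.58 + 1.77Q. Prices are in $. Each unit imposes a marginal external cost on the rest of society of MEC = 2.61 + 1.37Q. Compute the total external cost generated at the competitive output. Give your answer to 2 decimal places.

$2909.83

Market equilibrium (private): 17.58 + 1.77Q = 176.46 - 0.74Q → Q_m = 63.2988.
Total external cost = ∫₀^{Q_m} (2.61 + 1.37Q) dQ = 2.61×63.2988 + ½×1.37×63.2988² = 2909.8255.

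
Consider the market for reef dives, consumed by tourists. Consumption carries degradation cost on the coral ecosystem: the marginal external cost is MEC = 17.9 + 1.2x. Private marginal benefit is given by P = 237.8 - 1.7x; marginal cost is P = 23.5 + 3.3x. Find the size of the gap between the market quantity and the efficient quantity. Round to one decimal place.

11.2 units

Market equilibrium (private): 23.5 + 3.3x = 237.8 - 1.7x → x_m = 42.8600.
Social marginal benefit = demand − MEC = 219.9 - 2.9x.
Set SMB = MC: 219.9 - 2.9x = 23.5 + 3.3x → x* = 31.6774.
Gap = |42.8600 − 31.6774| = 11.1826.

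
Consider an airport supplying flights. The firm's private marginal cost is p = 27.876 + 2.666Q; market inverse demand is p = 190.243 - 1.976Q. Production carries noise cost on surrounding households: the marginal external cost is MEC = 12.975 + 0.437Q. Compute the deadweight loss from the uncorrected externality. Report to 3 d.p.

DWL = 78.622

Market equilibrium (private): 27.876 + 2.666Q = 190.243 - 1.976Q → Q_m = 34.9778.
Social marginal cost = private MC + MEC = 40.851 + 3.103Q.
Set SMC = demand: 40.851 + 3.103Q = 190.243 - 1.976Q → Q* = 29.4137.
Between Q* and Q_m the wedge SMC − demand runs linearly from 0 to MEC(Q_m), so the loss is a triangle.
DWL = ½ × 5.5641 × 28.2603 = 78.6216.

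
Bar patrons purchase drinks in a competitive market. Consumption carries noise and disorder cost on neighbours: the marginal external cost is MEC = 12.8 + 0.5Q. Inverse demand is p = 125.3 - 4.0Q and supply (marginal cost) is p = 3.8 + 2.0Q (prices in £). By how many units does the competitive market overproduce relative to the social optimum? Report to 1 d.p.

3.5 units

Market equilibrium (private): 3.8 + 2.0Q = 125.3 - 4.0Q → Q_m = 20.2500.
Social marginal benefit = demand − MEC = 112.5 - 4.5Q.
Set SMB = MC: 112.5 - 4.5Q = 3.8 + 2.0Q → Q* = 16.7231.
Gap = |20.2500 − 16.7231| = 3.5269.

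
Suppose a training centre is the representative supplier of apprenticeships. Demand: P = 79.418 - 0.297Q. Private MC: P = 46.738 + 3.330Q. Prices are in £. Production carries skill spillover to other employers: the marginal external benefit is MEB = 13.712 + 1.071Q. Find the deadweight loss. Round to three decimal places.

DWL = £106.764

Market equilibrium (private): 46.738 + 3.330Q = 79.418 - 0.297Q → Q_m = 9.0102.
Social marginal cost = private MC − MEB = 33.026 + 2.259Q.
Set SMC = demand: 33.026 + 2.259Q = 79.418 - 0.297Q → Q* = 18.1502.
The welfare-loss triangle has base |Q_m − Q*| and height MEB(Q_m) (the vertical gap between SMC and demand is zero at Q* and MEB at Q_m).
DWL = ½ × 9.1400 × 23.3619 = 106.7639.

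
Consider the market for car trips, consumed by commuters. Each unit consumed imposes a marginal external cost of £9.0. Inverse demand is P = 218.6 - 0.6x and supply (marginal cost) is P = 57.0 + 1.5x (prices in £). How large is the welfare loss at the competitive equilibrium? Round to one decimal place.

Market equilibrium (private): 57.0 + 1.5x = 218.6 - 0.6x → x_m = 76.9524.
Social marginal benefit = demand − MEC = 209.6 - 0.6x.
Set SMB = MC: 209.6 - 0.6x = 57.0 + 1.5x → x* = 72.6667.
Height of the DWL triangle at x_m is MC(x_m) − SMB(x_m) = MEC(x_m) = 9.0000.
DWL = ½ × 4.2857 × 9.0000 = 19.2857.

DWL = £19.3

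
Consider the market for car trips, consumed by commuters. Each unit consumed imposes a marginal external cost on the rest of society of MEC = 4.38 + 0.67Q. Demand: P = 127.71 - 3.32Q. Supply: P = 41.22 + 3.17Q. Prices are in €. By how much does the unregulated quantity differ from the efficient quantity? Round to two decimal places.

1.86 units

Market equilibrium (private): 41.22 + 3.17Q = 127.71 - 3.32Q → Q_m = 13.3267.
Social marginal benefit = demand − MEC = 123.33 - 3.99Q.
Set SMB = MC: 123.33 - 3.99Q = 41.22 + 3.17Q → Q* = 11.4679.
Gap = |13.3267 − 11.4679| = 1.8588.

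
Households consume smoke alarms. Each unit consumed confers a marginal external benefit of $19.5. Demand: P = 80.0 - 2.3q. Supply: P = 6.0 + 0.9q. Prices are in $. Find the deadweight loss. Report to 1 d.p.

DWL = $59.4

Market equilibrium (private): 6.0 + 0.9q = 80.0 - 2.3q → q_m = 23.1250.
Social marginal benefit = demand + MEB = 99.5 - 2.3q.
Set SMB = MC: 99.5 - 2.3q = 6.0 + 0.9q → q* = 29.2188.
The loss is the area between SMB and MC from q* to q_m; with linear curves that's a triangle of height MEB(q_m).
DWL = ½ × 6.0938 × 19.5000 = 59.4146.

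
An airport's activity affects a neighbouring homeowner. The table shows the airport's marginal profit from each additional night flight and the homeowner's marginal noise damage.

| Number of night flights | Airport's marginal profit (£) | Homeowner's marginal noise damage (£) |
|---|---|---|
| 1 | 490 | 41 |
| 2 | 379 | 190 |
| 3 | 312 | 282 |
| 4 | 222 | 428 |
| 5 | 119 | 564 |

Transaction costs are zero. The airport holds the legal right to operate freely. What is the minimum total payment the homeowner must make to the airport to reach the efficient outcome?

£341

Left alone the airport would choose level 5 (marginal profit stays positive).
Efficient level: k* = 3 (marginal profit ≥ marginal noise damage through 3).
The homeowner must at least cover the airport's forgone profit from cutting 5→3: 222 + 119 = 341.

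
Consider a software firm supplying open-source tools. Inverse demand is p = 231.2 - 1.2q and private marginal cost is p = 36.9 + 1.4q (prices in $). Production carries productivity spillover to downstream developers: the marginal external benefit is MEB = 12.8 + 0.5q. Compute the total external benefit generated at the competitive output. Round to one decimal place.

Market equilibrium (private): 36.9 + 1.4q = 231.2 - 1.2q → q_m = 74.7308.
Total external benefit = ∫₀^{q_m} (12.8 + 0.5q) dq = 12.8×74.7308 + ½×0.5×74.7308² = 2352.7274.

$2352.7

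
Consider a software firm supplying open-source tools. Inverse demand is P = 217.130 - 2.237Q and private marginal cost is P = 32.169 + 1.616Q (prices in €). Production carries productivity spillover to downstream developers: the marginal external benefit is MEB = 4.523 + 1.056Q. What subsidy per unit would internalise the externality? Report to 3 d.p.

Social marginal cost = private MC − MEB = 27.646 + 0.560Q.
Set SMC = demand: 27.646 + 0.560Q = 217.130 - 2.237Q → Q* = 67.7454.
The Pigouvian subsidy equals MEB at Q*: 4.523 + 1.056×67.7454 = 76.0621.

subsidy = €76.062 per unit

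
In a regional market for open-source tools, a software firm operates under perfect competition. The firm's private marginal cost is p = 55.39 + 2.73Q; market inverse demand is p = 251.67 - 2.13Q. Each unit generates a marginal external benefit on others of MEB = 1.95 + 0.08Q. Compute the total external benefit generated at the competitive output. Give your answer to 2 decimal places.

144.00

Market equilibrium (private): 55.39 + 2.73Q = 251.67 - 2.13Q → Q_m = 40.3868.
Total external benefit = ∫₀^{Q_m} (1.95 + 0.08Q) dQ = 1.95×40.3868 + ½×0.08×40.3868² = 143.9980.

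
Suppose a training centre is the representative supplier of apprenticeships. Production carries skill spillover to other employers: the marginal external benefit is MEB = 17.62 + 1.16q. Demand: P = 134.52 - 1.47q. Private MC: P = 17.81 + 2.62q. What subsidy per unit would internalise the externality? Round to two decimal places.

Social marginal cost = private MC − MEB = 0.19 + 1.46q.
Set SMC = demand: 0.19 + 1.46q = 134.52 - 1.47q → q* = 45.8464.
The Pigouvian subsidy equals MEB at q*: 17.62 + 1.16×45.8464 = 70.8018.

subsidy = 70.80 per unit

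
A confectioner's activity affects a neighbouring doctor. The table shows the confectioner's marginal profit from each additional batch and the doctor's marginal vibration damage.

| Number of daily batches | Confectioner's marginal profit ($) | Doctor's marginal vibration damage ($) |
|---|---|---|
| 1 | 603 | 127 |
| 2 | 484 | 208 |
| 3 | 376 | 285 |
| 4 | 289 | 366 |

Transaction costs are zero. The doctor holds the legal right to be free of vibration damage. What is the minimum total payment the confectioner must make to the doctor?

Efficient level: marginal profit ≥ marginal vibration damage through level 3, so k* = 3.
With the doctor holding the right, the confectioner must at least compensate total damage at k*: 127 + 208 + 285 = 620.

$620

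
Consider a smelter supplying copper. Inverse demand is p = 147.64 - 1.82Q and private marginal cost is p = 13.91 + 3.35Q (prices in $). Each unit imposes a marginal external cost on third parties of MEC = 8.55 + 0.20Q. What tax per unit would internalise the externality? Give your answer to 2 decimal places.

Social marginal cost = private MC + MEC = 22.46 + 3.55Q.
Set SMC = demand: 22.46 + 3.55Q = 147.64 - 1.82Q → Q* = 23.3110.
The Pigouvian tax equals MEC at Q*: 8.55 + 0.20×23.3110 = 13.2122.

tax = $13.21 per unit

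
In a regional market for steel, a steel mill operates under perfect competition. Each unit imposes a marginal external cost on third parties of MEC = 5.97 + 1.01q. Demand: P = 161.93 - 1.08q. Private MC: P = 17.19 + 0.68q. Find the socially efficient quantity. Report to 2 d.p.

q* = 50.10

Social marginal cost = private MC + MEC = 23.16 + 1.69q.
Set SMC = demand: 23.16 + 1.69q = 161.93 - 1.08q → q* = 50.0975.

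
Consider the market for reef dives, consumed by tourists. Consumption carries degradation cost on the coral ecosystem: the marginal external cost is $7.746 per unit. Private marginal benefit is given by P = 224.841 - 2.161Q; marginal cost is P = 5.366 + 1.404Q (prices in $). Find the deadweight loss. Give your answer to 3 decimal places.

DWL = $8.415

Market equilibrium (private): 5.366 + 1.404Q = 224.841 - 2.161Q → Q_m = 61.5638.
Social marginal benefit = demand − MEC = 217.095 - 2.161Q.
Set SMB = MC: 217.095 - 2.161Q = 5.366 + 1.404Q → Q* = 59.3910.
The loss is the area between SMB and MC from Q* to Q_m; with linear curves that's a triangle of height MEC(Q_m).
DWL = ½ × 2.1728 × 7.7460 = 8.4153.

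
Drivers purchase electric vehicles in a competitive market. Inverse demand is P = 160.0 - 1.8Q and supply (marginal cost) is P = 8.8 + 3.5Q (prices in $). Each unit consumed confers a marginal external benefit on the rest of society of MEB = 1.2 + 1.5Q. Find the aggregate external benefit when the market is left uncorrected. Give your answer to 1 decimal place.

$644.6

Market equilibrium (private): 8.8 + 3.5Q = 160.0 - 1.8Q → Q_m = 28.5283.
Total external benefit = ∫₀^{Q_m} (1.2 + 1.5Q) dQ = 1.2×28.5283 + ½×1.5×28.5283² = 644.6319.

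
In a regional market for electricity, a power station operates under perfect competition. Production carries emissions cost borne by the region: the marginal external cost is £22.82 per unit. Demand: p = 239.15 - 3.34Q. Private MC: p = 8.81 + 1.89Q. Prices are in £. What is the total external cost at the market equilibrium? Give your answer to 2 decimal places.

Market equilibrium (private): 8.81 + 1.89Q = 239.15 - 3.34Q → Q_m = 44.0421.
Total external cost = MEC × Q_m = 22.82 × 44.0421 = 1005.0407.

£1005.04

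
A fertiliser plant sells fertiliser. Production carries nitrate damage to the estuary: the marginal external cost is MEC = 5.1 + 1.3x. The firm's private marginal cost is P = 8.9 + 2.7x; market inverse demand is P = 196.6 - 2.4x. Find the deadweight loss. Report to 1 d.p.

DWL = 219.0

Market equilibrium (private): 8.9 + 2.7x = 196.6 - 2.4x → x_m = 36.8039.
Social marginal cost = private MC + MEC = 14.0 + 4.0x.
Set SMC = demand: 14.0 + 4.0x = 196.6 - 2.4x → x* = 28.5313.
Height of the DWL triangle at x_m is SMC(x_m) − demand(x_m) = MEC(x_m) = 52.9451.
DWL = ½ × 8.2726 × 52.9451 = 218.9968.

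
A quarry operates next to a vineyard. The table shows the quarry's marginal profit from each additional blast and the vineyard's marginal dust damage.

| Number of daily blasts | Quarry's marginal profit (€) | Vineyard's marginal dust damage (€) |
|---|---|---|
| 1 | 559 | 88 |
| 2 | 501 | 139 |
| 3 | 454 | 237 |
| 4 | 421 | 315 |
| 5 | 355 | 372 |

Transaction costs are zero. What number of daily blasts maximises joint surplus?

Bargaining reaches the level where marginal profit last exceeds marginal dust damage.
That holds through level 4 (421 ≥ 315) but not at 5 (355 < 372).

4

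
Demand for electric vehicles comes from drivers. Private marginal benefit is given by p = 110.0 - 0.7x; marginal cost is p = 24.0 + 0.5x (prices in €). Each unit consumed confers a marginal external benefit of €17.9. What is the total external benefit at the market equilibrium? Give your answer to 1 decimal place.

€1282.8

Market equilibrium (private): 24.0 + 0.5x = 110.0 - 0.7x → x_m = 71.6667.
Total external benefit = MEB × x_m = 17.9 × 71.6667 = 1282.8339.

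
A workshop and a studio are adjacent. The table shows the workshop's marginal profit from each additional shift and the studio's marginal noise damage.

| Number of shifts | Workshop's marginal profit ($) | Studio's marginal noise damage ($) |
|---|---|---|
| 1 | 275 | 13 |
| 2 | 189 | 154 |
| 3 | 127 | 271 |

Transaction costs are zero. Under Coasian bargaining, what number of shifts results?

Bargaining reaches the level where marginal profit last exceeds marginal noise damage.
That holds through level 2 (189 ≥ 154) but not at 3 (127 < 271).

2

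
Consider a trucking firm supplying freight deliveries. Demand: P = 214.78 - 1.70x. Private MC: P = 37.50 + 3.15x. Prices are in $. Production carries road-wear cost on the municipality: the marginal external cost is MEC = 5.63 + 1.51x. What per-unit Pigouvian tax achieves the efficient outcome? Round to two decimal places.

tax = $46.38 per unit

Social marginal cost = private MC + MEC = 43.13 + 4.66x.
Set SMC = demand: 43.13 + 4.66x = 214.78 - 1.70x → x* = 26.9890.
The Pigouvian tax equals MEC at x*: 5.63 + 1.51×26.9890 = 46.3834.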